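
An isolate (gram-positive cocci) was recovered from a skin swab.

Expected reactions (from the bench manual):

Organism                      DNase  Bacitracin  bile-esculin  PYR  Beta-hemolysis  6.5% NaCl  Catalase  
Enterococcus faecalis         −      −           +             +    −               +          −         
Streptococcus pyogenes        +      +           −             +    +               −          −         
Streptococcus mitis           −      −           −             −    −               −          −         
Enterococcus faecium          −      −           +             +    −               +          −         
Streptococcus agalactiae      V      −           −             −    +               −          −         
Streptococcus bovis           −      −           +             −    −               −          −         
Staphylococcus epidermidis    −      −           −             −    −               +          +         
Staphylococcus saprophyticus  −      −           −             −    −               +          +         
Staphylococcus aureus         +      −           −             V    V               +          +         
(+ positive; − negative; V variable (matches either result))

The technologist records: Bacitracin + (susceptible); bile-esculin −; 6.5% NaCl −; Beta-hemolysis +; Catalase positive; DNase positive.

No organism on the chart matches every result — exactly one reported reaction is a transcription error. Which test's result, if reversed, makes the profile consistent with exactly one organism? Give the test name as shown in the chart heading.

Catalase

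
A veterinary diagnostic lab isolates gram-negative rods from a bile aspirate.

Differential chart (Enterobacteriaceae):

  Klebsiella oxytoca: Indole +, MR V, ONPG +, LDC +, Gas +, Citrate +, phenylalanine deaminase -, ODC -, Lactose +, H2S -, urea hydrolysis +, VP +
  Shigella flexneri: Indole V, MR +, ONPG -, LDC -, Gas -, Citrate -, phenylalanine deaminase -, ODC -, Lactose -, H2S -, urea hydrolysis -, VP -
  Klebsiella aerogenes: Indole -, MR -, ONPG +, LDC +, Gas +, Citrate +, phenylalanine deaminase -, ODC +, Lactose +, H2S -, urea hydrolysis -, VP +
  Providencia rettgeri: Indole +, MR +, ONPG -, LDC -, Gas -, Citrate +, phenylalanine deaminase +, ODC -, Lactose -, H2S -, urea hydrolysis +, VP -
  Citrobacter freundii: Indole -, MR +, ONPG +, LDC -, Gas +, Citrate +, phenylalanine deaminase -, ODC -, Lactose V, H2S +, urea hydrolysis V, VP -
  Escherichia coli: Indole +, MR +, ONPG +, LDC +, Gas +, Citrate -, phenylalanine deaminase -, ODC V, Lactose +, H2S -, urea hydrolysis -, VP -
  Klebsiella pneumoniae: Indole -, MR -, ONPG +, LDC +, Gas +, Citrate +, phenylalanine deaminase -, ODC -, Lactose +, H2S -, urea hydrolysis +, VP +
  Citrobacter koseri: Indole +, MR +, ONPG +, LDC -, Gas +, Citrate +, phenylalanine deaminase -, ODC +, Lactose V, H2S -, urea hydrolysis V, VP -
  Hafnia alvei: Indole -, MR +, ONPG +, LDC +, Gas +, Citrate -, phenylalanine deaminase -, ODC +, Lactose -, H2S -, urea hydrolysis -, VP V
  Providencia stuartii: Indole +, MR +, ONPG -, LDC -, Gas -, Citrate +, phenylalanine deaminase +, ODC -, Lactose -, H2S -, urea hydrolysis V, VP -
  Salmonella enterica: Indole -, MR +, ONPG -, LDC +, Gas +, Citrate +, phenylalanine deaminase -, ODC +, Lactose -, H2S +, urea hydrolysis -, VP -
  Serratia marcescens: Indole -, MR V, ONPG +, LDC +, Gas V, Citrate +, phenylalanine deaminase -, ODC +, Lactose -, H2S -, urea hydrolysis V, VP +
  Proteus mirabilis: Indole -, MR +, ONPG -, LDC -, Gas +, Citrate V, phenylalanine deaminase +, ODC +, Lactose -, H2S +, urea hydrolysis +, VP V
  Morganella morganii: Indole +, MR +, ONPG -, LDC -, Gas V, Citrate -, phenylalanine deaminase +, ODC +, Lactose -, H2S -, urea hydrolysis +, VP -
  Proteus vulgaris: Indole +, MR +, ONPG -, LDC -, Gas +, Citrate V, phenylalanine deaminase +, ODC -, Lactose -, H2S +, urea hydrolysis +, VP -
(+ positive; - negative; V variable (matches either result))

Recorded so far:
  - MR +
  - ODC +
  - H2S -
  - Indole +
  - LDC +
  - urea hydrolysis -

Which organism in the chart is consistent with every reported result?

ODC +: excludes 7 organisms — 8 left.
MR +: excludes Klebsiella aerogenes — 7 left.
H2S -: excludes Salmonella enterica, Proteus mirabilis — 5 left.
LDC +: excludes Citrobacter koseri, Morganella morganii — 3 left.
urea hydrolysis -: all 3 remaining candidates are consistent.
Indole +: excludes Hafnia alvei, Serratia marcescens — 1 left.

Escherichia coli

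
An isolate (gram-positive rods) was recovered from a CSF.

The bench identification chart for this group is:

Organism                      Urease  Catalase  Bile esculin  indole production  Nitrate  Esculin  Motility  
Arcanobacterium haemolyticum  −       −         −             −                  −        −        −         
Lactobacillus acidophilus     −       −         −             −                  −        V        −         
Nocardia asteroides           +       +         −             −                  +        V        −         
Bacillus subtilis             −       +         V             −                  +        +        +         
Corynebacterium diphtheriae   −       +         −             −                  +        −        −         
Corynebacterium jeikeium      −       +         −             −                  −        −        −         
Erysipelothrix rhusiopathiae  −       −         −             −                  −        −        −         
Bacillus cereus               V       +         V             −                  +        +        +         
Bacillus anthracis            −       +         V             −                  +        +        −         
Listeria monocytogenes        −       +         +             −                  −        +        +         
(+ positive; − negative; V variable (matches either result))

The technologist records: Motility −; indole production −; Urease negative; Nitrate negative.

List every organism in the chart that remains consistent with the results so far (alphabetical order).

Urease −: excludes Nocardia asteroides — 9 left.
Motility −: excludes Bacillus subtilis, Bacillus cereus, Listeria monocytogenes — 6 left.
indole production −: all 6 remaining candidates are consistent.
Nitrate −: excludes Corynebacterium diphtheriae, Bacillus anthracis — 4 left.

Arcanobacterium haemolyticum, Corynebacterium jeikeium, Erysipelothrix rhusiopathiae, Lactobacillus acidophilus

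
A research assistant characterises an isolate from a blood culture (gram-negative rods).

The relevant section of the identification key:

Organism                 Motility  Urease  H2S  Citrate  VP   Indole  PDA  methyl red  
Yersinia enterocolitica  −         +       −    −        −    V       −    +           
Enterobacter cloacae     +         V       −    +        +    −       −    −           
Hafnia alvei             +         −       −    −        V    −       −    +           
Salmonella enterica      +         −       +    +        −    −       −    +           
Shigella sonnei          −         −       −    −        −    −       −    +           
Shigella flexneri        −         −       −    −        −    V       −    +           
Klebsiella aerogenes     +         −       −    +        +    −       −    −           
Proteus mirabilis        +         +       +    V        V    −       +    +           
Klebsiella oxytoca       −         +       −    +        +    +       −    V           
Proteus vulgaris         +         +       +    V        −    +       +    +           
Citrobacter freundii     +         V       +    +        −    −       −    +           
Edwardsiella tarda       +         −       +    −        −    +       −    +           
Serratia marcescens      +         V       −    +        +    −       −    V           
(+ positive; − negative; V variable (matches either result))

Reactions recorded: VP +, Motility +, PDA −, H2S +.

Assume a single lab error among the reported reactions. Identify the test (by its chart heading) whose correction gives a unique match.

As reported, no row in the chart matches all 4 reactions.
Reversing PDA (to +) → unique match: Proteus mirabilis.
Reversing VP → 3 organisms match (not unique).
Reversing Motility → still no organism matches.
Reversing H2S → 4 organisms match (not unique).

PDA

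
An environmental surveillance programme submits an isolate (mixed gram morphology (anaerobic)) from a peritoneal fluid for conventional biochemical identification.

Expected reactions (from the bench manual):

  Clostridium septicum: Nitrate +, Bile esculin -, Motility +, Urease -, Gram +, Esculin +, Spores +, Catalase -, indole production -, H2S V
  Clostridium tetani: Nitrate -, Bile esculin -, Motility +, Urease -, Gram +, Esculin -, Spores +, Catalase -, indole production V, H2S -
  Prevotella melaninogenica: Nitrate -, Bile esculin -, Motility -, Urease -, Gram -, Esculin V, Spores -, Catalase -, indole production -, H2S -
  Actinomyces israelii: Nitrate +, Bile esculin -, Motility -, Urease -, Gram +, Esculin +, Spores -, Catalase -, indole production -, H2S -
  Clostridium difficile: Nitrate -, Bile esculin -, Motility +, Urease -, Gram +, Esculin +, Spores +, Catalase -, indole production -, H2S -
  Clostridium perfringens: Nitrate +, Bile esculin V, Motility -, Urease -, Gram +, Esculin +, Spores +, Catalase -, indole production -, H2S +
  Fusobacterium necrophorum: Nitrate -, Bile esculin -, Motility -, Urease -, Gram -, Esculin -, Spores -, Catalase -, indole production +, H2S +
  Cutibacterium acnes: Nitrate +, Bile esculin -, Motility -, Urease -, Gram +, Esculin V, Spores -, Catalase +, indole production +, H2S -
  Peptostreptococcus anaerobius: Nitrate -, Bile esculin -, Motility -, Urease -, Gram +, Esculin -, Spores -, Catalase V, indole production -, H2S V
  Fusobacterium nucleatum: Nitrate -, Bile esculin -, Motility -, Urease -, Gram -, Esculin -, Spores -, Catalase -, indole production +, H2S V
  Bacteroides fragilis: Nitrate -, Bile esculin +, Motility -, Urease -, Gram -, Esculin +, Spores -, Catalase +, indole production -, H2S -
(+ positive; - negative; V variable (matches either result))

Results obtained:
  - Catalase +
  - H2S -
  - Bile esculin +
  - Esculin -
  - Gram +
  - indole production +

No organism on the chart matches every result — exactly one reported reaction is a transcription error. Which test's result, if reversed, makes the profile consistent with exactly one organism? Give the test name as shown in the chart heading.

Bile esculin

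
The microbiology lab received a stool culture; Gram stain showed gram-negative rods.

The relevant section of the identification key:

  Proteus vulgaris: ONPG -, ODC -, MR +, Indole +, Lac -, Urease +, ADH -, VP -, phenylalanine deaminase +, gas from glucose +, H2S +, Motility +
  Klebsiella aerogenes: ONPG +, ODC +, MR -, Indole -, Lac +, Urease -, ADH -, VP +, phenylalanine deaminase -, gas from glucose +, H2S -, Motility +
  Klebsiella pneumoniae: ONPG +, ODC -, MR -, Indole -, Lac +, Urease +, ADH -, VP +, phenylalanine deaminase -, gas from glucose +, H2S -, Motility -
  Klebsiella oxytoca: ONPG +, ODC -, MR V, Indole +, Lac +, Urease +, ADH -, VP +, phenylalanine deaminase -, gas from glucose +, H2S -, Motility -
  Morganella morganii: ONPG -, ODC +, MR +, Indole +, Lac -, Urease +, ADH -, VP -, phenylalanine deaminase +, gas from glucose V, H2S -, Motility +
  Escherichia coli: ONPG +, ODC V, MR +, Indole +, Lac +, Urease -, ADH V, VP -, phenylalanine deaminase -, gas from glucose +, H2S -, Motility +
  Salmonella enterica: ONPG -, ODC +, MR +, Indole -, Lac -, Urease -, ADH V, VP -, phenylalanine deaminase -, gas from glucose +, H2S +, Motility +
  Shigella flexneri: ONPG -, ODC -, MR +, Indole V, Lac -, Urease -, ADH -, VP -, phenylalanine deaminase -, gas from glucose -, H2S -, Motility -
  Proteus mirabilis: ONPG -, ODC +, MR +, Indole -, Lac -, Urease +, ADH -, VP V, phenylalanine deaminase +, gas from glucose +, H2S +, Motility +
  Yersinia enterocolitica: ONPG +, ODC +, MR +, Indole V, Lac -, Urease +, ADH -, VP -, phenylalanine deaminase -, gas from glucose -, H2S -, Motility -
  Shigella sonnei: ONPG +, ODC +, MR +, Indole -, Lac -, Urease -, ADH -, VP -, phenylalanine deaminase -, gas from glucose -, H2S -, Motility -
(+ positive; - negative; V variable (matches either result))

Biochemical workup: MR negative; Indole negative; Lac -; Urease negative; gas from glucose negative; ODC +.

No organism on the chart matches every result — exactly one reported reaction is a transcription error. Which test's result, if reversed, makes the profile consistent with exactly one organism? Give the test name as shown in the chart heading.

MR

As reported, no row in the chart matches all 6 reactions.
Reversing gas from glucose → still no organism matches.
Reversing Indole → still no organism matches.
Reversing Lac → still no organism matches.
Reversing ODC → still no organism matches.
Reversing MR (to +) → unique match: Shigella sonnei.
Reversing Urease → still no organism matches.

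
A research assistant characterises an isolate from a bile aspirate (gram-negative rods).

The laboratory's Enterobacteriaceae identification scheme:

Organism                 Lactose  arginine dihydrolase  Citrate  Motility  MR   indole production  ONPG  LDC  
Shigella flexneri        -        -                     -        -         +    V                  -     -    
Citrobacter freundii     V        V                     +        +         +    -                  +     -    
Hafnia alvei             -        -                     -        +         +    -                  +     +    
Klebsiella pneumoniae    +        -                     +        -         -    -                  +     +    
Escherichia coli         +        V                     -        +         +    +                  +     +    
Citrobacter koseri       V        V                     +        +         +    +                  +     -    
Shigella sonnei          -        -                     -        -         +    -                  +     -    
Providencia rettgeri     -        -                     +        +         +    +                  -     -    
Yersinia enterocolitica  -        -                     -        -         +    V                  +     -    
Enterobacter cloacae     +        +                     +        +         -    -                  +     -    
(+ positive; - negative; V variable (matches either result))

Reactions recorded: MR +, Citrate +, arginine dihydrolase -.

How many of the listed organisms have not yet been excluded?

Citrate +: excludes 5 organisms — 5 left.
MR +: excludes Klebsiella pneumoniae, Enterobacter cloacae — 3 left.
arginine dihydrolase -: all 3 remaining candidates are consistent.
Still consistent: Citrobacter freundii, Citrobacter koseri, Providencia rettgeri.

3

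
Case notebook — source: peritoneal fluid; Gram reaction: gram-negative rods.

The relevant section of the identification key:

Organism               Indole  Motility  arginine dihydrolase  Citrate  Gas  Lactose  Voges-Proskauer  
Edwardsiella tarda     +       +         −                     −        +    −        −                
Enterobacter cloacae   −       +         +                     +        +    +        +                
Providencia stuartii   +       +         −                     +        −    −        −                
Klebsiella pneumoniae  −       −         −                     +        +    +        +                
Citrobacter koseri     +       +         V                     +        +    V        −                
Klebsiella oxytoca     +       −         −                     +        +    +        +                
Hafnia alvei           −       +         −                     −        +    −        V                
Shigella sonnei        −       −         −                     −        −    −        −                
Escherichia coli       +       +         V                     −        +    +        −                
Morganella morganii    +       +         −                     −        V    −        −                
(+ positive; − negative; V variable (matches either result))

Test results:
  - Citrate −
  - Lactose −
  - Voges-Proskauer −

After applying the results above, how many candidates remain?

4

Citrate −: excludes 5 organisms — 5 left.
Lactose −: excludes Escherichia coli — 4 left.
Voges-Proskauer −: all 4 remaining candidates are consistent.
Still consistent: Edwardsiella tarda, Hafnia alvei, Morganella morganii, Shigella sonnei.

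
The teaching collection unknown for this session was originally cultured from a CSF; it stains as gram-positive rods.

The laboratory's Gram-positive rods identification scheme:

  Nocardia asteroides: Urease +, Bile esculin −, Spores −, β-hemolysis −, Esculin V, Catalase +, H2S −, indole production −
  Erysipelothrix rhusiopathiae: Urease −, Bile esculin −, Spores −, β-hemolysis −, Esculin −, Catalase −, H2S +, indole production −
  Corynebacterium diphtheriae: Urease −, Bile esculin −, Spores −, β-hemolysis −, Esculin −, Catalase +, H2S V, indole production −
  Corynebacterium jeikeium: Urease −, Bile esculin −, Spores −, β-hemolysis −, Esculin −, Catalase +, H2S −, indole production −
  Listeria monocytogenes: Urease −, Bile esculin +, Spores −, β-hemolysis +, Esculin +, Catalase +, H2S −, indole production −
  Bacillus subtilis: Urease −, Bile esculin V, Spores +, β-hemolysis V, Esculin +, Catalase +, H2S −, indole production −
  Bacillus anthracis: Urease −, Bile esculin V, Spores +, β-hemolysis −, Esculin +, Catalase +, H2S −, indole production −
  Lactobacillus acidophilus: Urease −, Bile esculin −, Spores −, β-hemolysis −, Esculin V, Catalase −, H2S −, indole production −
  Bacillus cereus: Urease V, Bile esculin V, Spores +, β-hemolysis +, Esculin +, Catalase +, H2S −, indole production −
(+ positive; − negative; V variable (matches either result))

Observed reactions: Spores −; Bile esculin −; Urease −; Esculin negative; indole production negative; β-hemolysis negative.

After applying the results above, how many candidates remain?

Urease −: excludes Nocardia asteroides — 8 left.
Bile esculin −: excludes Listeria monocytogenes — 7 left.
Spores −: excludes Bacillus subtilis, Bacillus anthracis, Bacillus cereus — 4 left.
β-hemolysis −: all 4 remaining candidates are consistent.
indole production −: all 4 remaining candidates are consistent.
Esculin −: all 4 remaining candidates are consistent.
Still consistent: Corynebacterium diphtheriae, Corynebacterium jeikeium, Erysipelothrix rhusiopathiae, Lactobacillus acidophilus.

4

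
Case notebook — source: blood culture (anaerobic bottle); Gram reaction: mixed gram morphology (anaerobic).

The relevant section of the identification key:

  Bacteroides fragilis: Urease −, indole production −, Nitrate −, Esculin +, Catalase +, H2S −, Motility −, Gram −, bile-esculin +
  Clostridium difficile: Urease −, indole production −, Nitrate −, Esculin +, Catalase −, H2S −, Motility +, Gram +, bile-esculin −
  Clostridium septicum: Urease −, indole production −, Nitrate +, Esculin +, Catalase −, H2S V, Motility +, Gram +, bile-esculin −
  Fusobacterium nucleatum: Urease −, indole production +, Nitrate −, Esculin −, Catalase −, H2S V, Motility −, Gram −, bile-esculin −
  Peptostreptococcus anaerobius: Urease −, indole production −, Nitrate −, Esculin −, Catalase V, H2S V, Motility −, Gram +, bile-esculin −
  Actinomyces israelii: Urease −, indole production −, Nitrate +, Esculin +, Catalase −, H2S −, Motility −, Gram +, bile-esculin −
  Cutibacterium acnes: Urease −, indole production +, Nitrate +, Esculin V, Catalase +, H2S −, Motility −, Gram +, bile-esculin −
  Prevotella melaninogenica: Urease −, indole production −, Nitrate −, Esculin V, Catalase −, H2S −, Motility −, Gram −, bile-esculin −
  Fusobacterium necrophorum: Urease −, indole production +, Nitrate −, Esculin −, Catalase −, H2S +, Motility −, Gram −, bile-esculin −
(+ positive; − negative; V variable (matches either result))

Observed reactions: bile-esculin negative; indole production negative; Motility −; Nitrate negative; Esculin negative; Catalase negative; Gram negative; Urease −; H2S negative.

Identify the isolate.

Motility −: excludes Clostridium difficile, Clostridium septicum — 7 left.
indole production −: excludes Fusobacterium nucleatum, Cutibacterium acnes, Fusobacterium necrophorum — 4 left.
Urease −: all 4 remaining candidates are consistent.
Gram −: excludes Peptostreptococcus anaerobius, Actinomyces israelii — 2 left.
bile-esculin −: excludes Bacteroides fragilis — 1 left.
Catalase −: the one remaining candidate is consistent.
Esculin −: the one remaining candidate is consistent.
Nitrate −: the one remaining candidate is consistent.
H2S −: the one remaining candidate is consistent.

Prevotella melaninogenica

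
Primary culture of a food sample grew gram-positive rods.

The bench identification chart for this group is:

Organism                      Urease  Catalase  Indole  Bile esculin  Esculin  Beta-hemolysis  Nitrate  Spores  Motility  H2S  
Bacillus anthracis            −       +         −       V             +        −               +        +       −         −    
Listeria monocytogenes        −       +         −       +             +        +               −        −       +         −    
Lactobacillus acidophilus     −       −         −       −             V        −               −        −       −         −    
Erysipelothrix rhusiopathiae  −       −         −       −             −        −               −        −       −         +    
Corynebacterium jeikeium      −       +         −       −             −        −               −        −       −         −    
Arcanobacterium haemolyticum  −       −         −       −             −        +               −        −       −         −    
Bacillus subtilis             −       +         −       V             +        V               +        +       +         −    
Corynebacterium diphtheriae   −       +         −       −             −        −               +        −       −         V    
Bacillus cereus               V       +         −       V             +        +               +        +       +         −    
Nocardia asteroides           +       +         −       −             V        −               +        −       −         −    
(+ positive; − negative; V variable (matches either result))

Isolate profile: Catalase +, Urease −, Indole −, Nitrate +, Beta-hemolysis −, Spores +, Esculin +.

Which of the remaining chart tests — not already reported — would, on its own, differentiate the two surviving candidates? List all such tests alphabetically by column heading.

Motility

Urease −: excludes Nocardia asteroides — 9 left.
Catalase +: excludes Lactobacillus acidophilus, Erysipelothrix rhusiopathiae, Arcanobacterium haemolyticum — 6 left.
Nitrate +: excludes Listeria monocytogenes, Corynebacterium jeikeium — 4 left.
Indole −: all 4 remaining candidates are consistent.
Esculin +: excludes Corynebacterium diphtheriae — 3 left.
Spores +: all 3 remaining candidates are consistent.
Beta-hemolysis −: excludes Bacillus cereus — 2 left.
Two candidates remain: Bacillus anthracis and Bacillus subtilis.
  Bile esculin: V vs V — variable for at least one, does not separate.
  Motility: Bacillus anthracis −, Bacillus subtilis + — discriminates.
  H2S: − vs − — same for both, does not separate.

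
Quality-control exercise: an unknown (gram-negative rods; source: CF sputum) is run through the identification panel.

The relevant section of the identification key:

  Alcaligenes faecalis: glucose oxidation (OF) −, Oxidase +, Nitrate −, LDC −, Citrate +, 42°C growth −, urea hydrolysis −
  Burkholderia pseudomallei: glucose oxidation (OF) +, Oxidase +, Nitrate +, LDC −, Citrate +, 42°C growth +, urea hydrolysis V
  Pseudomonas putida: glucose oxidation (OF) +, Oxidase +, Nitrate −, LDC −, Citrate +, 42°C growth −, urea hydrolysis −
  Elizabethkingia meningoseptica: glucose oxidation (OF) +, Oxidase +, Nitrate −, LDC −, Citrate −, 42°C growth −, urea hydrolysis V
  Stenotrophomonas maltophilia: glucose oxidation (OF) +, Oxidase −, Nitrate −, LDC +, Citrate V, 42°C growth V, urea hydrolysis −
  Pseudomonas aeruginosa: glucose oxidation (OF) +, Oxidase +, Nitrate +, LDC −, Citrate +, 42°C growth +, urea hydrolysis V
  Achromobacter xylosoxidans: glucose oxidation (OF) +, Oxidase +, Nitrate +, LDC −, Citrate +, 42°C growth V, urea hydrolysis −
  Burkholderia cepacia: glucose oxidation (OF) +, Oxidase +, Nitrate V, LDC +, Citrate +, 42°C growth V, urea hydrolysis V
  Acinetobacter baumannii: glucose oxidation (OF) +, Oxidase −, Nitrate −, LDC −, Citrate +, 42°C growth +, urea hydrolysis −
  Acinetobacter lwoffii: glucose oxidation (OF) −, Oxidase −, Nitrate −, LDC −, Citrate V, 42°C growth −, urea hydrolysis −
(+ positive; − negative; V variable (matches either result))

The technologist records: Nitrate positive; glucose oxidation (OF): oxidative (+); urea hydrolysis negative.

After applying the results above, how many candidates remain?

4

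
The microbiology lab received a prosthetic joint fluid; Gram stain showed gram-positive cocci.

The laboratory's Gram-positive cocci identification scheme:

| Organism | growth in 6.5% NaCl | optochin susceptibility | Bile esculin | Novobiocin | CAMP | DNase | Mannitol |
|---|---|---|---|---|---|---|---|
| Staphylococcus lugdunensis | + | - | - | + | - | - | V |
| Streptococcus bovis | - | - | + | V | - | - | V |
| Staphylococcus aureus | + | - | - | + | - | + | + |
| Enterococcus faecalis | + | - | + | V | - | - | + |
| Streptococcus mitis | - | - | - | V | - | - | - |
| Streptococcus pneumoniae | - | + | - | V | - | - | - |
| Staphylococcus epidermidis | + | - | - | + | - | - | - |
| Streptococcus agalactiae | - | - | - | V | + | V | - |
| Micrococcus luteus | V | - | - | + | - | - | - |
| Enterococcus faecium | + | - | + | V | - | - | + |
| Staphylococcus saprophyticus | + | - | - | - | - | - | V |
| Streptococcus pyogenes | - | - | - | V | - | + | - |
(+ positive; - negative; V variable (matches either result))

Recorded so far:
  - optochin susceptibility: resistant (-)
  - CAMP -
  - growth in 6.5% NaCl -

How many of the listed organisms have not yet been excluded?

growth in 6.5% NaCl -: excludes 6 organisms — 6 left.
optochin susceptibility -: excludes Streptococcus pneumoniae — 5 left.
CAMP -: excludes Streptococcus agalactiae — 4 left.
Still consistent: Micrococcus luteus, Streptococcus bovis, Streptococcus mitis, Streptococcus pyogenes.

4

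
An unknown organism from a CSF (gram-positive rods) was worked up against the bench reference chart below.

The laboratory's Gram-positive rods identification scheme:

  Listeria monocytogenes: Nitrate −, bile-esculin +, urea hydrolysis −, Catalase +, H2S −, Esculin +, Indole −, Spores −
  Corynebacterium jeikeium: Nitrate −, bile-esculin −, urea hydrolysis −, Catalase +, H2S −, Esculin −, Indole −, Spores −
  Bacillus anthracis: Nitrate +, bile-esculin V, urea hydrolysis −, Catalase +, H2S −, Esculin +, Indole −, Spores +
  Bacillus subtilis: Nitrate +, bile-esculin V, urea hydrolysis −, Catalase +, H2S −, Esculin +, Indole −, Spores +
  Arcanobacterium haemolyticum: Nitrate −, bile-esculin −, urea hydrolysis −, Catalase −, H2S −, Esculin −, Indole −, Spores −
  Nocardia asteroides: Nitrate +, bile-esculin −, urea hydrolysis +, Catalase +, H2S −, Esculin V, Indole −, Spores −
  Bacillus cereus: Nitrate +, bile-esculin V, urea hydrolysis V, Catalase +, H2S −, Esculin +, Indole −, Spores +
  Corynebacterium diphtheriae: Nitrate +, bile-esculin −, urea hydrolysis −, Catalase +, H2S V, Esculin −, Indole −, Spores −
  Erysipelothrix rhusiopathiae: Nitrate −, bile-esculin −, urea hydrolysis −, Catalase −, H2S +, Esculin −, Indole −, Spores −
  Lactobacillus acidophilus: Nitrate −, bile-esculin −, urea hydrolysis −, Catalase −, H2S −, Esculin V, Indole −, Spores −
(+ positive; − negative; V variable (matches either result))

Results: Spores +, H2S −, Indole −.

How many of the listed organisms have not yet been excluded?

3

Spores +: excludes 7 organisms — 3 left.
Indole −: all 3 remaining candidates are consistent.
H2S −: all 3 remaining candidates are consistent.
Still consistent: Bacillus anthracis, Bacillus cereus, Bacillus subtilis.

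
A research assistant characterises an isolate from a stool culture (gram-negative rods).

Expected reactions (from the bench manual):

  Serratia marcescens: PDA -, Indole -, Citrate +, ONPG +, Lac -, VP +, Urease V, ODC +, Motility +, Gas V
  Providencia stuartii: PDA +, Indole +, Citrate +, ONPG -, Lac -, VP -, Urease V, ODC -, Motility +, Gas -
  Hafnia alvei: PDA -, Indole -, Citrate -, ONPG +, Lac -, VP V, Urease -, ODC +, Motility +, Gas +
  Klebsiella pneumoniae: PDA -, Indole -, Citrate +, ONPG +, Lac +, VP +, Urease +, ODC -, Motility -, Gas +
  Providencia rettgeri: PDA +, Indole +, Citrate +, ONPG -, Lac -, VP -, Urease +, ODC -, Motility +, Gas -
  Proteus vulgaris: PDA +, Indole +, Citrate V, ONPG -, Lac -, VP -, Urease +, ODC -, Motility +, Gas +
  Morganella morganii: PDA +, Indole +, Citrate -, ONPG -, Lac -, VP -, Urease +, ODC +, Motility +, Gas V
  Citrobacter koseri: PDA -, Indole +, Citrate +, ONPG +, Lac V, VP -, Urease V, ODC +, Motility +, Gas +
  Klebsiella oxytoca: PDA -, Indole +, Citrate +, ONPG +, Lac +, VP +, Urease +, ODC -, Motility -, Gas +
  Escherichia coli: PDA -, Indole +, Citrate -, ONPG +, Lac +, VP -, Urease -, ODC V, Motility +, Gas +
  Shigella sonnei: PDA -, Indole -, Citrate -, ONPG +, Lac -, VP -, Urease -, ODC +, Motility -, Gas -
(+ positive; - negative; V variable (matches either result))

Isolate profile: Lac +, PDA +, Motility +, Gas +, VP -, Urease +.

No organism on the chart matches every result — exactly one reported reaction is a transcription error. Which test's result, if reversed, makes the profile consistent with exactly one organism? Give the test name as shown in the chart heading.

PDA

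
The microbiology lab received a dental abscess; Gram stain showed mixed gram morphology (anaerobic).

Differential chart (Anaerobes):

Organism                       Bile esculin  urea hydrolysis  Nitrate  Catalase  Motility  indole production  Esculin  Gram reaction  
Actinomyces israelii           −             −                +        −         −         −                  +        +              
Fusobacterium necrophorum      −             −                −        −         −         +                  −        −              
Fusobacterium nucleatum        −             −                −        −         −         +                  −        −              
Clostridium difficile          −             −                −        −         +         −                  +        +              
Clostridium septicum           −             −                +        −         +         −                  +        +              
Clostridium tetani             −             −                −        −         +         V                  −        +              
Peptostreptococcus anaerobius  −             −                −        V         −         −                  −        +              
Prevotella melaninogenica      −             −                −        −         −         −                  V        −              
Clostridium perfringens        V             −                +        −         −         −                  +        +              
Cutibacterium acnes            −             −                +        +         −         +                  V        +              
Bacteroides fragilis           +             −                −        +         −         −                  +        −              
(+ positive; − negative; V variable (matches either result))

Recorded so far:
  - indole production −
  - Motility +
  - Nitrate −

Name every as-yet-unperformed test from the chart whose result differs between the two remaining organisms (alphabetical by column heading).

Esculin

Motility +: excludes 8 organisms — 3 left.
indole production −: all 3 remaining candidates are consistent.
Nitrate −: excludes Clostridium septicum — 2 left.
Two candidates remain: Clostridium difficile and Clostridium tetani.
  Bile esculin: − vs − — same for both, does not separate.
  urea hydrolysis: − vs − — same for both, does not separate.
  Catalase: − vs − — same for both, does not separate.
  Esculin: Clostridium difficile +, Clostridium tetani − — discriminates.
  Gram reaction: + vs + — same for both, does not separate.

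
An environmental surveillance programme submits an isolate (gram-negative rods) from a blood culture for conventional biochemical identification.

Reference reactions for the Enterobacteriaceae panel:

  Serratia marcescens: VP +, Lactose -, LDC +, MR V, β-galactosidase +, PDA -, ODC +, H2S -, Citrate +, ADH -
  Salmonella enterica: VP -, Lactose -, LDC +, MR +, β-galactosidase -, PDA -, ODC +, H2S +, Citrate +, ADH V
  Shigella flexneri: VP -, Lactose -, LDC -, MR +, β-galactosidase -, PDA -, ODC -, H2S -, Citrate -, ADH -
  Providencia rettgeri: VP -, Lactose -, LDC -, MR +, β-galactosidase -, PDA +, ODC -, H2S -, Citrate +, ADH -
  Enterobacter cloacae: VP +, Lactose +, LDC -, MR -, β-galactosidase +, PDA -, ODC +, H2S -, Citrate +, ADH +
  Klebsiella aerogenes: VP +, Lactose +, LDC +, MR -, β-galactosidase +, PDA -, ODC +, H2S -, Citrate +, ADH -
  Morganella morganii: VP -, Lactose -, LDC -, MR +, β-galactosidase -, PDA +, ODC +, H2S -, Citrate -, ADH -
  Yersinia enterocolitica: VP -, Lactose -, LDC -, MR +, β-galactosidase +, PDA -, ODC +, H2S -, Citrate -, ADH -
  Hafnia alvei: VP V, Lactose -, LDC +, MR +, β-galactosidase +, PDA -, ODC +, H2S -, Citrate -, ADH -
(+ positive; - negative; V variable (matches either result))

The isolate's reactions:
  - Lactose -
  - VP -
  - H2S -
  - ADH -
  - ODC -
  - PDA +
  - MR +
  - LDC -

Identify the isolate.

LDC -: excludes Serratia marcescens, Salmonella enterica, Klebsiella aerogenes, Hafnia alvei — 5 left.
ODC -: excludes Enterobacter cloacae, Morganella morganii, Yersinia enterocolitica — 2 left.
ADH -: all 2 remaining candidates are consistent.
VP -: all 2 remaining candidates are consistent.
Lactose -: all 2 remaining candidates are consistent.
H2S -: all 2 remaining candidates are consistent.
PDA +: excludes Shigella flexneri — 1 left.
MR +: the one remaining candidate is consistent.

Providencia rettgeri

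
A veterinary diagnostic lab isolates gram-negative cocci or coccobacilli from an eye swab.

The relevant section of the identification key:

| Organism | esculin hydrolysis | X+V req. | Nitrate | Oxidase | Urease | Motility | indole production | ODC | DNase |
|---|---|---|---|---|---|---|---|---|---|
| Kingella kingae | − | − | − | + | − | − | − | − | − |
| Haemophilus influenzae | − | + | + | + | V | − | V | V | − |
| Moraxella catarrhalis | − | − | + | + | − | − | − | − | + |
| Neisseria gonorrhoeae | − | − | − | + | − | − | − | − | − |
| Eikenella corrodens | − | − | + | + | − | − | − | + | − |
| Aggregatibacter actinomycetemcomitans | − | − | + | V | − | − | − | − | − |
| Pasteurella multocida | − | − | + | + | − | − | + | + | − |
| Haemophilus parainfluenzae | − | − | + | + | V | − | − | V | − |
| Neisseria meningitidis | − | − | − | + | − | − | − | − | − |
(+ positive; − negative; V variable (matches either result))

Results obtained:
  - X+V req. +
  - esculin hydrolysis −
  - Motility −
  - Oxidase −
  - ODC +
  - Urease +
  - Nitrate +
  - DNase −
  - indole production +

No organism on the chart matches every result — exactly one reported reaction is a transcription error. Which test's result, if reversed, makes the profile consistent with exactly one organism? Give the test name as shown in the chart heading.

Oxidase

As reported, no row in the chart matches all 9 reactions.
Reversing esculin hydrolysis → still no organism matches.
Reversing Motility → still no organism matches.
Reversing indole production → still no organism matches.
Reversing X+V req. → still no organism matches.
Reversing Nitrate → still no organism matches.
Reversing DNase → still no organism matches.
Reversing ODC → still no organism matches.
Reversing Urease → still no organism matches.
Reversing Oxidase (to +) → unique match: Haemophilus influenzae.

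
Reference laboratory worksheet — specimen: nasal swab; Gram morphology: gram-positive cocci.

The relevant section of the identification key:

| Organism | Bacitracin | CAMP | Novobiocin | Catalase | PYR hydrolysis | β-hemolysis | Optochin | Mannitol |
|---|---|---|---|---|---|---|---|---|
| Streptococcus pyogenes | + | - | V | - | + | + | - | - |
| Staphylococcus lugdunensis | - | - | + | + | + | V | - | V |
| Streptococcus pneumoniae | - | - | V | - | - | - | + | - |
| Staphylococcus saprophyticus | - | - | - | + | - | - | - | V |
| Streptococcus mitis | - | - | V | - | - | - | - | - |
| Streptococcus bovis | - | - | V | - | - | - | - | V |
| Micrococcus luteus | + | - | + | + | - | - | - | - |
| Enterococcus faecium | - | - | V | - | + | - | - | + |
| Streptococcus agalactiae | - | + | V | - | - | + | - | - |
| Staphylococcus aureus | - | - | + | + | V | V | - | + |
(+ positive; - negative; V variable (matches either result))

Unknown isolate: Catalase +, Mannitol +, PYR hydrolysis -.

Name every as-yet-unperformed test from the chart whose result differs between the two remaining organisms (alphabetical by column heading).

Novobiocin

Catalase +: excludes 6 organisms — 4 left.
PYR hydrolysis -: excludes Staphylococcus lugdunensis — 3 left.
Mannitol +: excludes Micrococcus luteus — 2 left.
Two candidates remain: Staphylococcus aureus and Staphylococcus saprophyticus.
  Bacitracin: - vs - — same for both, does not separate.
  CAMP: - vs - — same for both, does not separate.
  Novobiocin: Staphylococcus aureus +, Staphylococcus saprophyticus - — discriminates.
  β-hemolysis: V vs - — variable for at least one, does not separate.
  Optochin: - vs - — same for both, does not separate.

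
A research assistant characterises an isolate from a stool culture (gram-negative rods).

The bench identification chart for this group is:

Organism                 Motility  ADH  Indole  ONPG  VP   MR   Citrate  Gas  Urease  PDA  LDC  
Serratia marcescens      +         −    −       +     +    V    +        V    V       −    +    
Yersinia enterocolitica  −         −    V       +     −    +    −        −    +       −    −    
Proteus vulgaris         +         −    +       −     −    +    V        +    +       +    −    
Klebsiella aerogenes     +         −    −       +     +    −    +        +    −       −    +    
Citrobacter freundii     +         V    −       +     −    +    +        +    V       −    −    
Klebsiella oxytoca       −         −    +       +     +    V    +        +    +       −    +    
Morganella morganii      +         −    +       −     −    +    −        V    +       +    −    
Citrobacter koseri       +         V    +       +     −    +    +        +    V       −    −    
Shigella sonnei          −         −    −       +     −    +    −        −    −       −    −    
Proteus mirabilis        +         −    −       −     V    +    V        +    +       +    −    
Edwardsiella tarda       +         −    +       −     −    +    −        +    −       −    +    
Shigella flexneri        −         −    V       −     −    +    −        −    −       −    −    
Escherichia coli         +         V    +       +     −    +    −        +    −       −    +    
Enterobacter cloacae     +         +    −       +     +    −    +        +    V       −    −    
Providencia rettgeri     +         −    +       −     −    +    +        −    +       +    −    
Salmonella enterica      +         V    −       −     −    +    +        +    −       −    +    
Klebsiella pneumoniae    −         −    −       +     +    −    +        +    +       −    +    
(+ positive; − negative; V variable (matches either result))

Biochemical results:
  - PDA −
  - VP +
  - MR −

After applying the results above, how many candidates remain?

PDA −: excludes Proteus vulgaris, Morganella morganii, Proteus mirabilis, Providencia rettgeri — 13 left.
VP +: excludes 8 organisms — 5 left.
MR −: all 5 remaining candidates are consistent.
Still consistent: Enterobacter cloacae, Klebsiella aerogenes, Klebsiella oxytoca, Klebsiella pneumoniae, Serratia marcescens.

5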